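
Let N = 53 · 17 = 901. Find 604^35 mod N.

253

Mod 53: 604 ≡ 21; 21^35 ≡ 41 (mod 53).
Mod 17: 604 ≡ 9; by Fermat, exponent reduces to 35 mod 16 = 3; 9^3 ≡ 15 (mod 17).
Combine by CRT: x ≡ 41 (mod 53), x ≡ 15 (mod 17) ⇒ x ≡ 253 (mod 901).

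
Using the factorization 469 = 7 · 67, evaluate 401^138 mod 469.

Mod 7: 401 ≡ 2; since 6 | 138, by Fermat 2^138 ≡ 1 (mod 7).
Mod 67: 401 ≡ 66; by Fermat, exponent reduces to 138 mod 66 = 6; 66^6 ≡ 1 (mod 67).
Combine by CRT: x ≡ 1 (mod 7), x ≡ 1 (mod 67) ⇒ x ≡ 1 (mod 469).

1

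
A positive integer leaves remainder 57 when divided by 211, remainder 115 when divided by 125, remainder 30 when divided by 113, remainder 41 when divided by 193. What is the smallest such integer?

The moduli are pairwise coprime; N = 211·125·113·193 = 575212375.
N/211 = 2726125; 2726125 ≡ 5 (mod 211); 5·169 ≡ 1, so inverse 169.
N/125 = 4601699; 4601699 ≡ 74 (mod 125); 74·49 ≡ 1, so inverse 49.
N/113 = 5090375; 5090375 ≡ 64 (mod 113); 64·83 ≡ 1, so inverse 83.
N/193 = 2980375; 2980375 ≡ 69 (mod 193); 69·14 ≡ 1, so inverse 14.
t ≡ 57·2726125·169 + 115·4601699·49 + 30·5090375·83 + 41·2980375·14 = 66577104990.
66577104990 mod 575212375 = 427681865.

427681865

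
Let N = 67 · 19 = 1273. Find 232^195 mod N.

790

Mod 67: 232 ≡ 31; by Fermat, exponent reduces to 195 mod 66 = 63; 31^63 ≡ 53 (mod 67).
Mod 19: 232 ≡ 4; by Fermat, exponent reduces to 195 mod 18 = 15; 4^15 ≡ 11 (mod 19).
Combine by CRT: x ≡ 53 (mod 67), x ≡ 11 (mod 19) ⇒ x ≡ 790 (mod 1273).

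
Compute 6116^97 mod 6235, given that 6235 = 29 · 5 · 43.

Mod 29: 6116 ≡ 26; by Fermat, exponent reduces to 97 mod 28 = 13; 26^13 ≡ 10 (mod 29).
Mod 5: 6116 ≡ 1; by Fermat, exponent reduces to 97 mod 4 = 1; 1^1 ≡ 1 (mod 5).
Mod 43: 6116 ≡ 10; by Fermat, exponent reduces to 97 mod 42 = 13; 10^13 ≡ 38 (mod 43).
Combine by CRT: x ≡ 10 (mod 29), x ≡ 1 (mod 5), x ≡ 38 (mod 43) ⇒ x ≡ 2446 (mod 6235).

2446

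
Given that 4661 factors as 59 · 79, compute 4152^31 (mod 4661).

Mod 59: 4152 ≡ 22; 22^31 ≡ 12 (mod 59).
Mod 79: 4152 ≡ 44; 44^31 ≡ 16 (mod 79).
Combine by CRT: x ≡ 12 (mod 59), x ≡ 16 (mod 79) ⇒ x ≡ 3729 (mod 4661).

3729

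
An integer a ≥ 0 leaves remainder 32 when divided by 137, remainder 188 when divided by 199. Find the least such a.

4964

From a ≡ 32 (mod 137) write a = 32 + 137t. Substituting into a ≡ 188 (mod 199) gives 137t ≡ 156 (mod 199), and since 137⁻¹ ≡ 138 (mod 199), t ≡ 36. Hence a ≡ 32 + 137·36 = 4964 (mod 27263).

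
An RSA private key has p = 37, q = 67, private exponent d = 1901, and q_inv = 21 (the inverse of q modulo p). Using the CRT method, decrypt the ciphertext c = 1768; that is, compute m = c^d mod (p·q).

2160

d_p = d mod (p−1) = 1901 mod 36 = 29; d_q = d mod (q−1) = 53.
m₁ = c^(d_p) mod p: c ≡ 29 (mod 37), and 29^29 mod 37 = 14.
m₂ = c^(d_q) mod q: c ≡ 26 (mod 67), and 26^53 mod 67 = 16.
h = q_inv·(m₁ − m₂) mod p = 21·(14 − 16) mod 37 = 32.
m = m₂ + h·q = 16 + 32·67 = 2160.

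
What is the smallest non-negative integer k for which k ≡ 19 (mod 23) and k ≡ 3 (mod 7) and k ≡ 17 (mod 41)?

Combine the congruences pairwise.
From k ≡ 19 (mod 23) write k = 19 + 23t. Substituting into k ≡ 3 (mod 7) gives 23t ≡ 5 (mod 7), and since 2⁻¹ ≡ 4 (mod 7), t ≡ 6. Hence k ≡ 19 + 23·6 = 157 (mod 161).
From k ≡ 157 (mod 161) write k = 157 + 161t. Substituting into k ≡ 17 (mod 41) gives 161t ≡ 24 (mod 41), and since 38⁻¹ ≡ 27 (mod 41), t ≡ 33. Hence k ≡ 157 + 161·33 = 5470 (mod 6601).

5470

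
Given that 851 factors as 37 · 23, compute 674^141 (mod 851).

Mod 37: 674 ≡ 8; by Fermat, exponent reduces to 141 mod 36 = 33; 8^33 ≡ 6 (mod 37).
Mod 23: 674 ≡ 7; by Fermat, exponent reduces to 141 mod 22 = 9; 7^9 ≡ 15 (mod 23).
Combine by CRT: x ≡ 6 (mod 37), x ≡ 15 (mod 23) ⇒ x ≡ 820 (mod 851).

820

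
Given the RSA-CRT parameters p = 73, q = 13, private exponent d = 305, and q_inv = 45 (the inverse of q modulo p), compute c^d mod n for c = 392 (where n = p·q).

903

d_p = d mod (p−1) = 305 mod 72 = 17; d_q = d mod (q−1) = 5.
m₁ = c^(d_p) mod p: c ≡ 27 (mod 73), and 27^17 mod 73 = 27.
m₂ = c^(d_q) mod q: c ≡ 2 (mod 13), and 2^5 mod 13 = 6.
h = q_inv·(m₁ − m₂) mod p = 45·(27 − 6) mod 73 = 69.
m = m₂ + h·q = 6 + 69·13 = 903.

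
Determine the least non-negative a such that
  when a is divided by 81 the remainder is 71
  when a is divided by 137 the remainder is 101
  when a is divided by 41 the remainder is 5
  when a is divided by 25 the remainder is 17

Combine the congruences pairwise.
From a ≡ 71 (mod 81) write a = 71 + 81t. Substituting into a ≡ 101 (mod 137) gives 81t ≡ 30 (mod 137), and since 81⁻¹ ≡ 22 (mod 137), t ≡ 112. Hence a ≡ 71 + 81·112 = 9143 (mod 11097).
From a ≡ 9143 (mod 11097) write a = 9143 + 11097t. Substituting into a ≡ 5 (mod 41) gives 11097t ≡ 5 (mod 41), and since 27⁻¹ ≡ 38 (mod 41), t ≡ 26. Hence a ≡ 9143 + 11097·26 = 297665 (mod 454977).
From a ≡ 297665 (mod 454977) write a = 297665 + 454977t. Substituting into a ≡ 17 (mod 25) gives 454977t ≡ 2 (mod 25), and since 2⁻¹ ≡ 13 (mod 25), t ≡ 1. Hence a ≡ 297665 + 454977·1 = 752642 (mod 11374425).

752642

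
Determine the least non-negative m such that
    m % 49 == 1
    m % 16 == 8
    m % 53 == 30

Combine the congruences pairwise.
From m ≡ 1 (mod 49) write m = 1 + 49t. Substituting into m ≡ 8 (mod 16) gives 49t ≡ 7 (mod 16), and since 1⁻¹ ≡ 1 (mod 16), t ≡ 7. Hence m ≡ 1 + 49·7 = 344 (mod 784).
From m ≡ 344 (mod 784) write m = 344 + 784t. Substituting into m ≡ 30 (mod 53) gives 784t ≡ 4 (mod 53), and since 42⁻¹ ≡ 24 (mod 53), t ≡ 43. Hence m ≡ 344 + 784·43 = 34056 (mod 41552).

34056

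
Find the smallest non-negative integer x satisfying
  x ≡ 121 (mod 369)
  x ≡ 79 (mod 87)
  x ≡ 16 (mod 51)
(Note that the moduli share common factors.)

gcd(369, 87) = 3 and 3 | (79 − 121), so the pair is consistent; merging gives x ≡ 10084 (mod 10701), where 10701 = lcm(369, 87).
gcd(10701, 51) = 3 and 3 | (16 − 10084), so the pair is consistent; merging gives x ≡ 95692 (mod 181917), where 181917 = lcm(10701, 51).
The solution is unique modulo lcm(369, 87, 51) = 181917.

95692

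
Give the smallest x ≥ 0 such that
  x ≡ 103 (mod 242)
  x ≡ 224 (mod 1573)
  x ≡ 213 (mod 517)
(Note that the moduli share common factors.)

gcd(242, 1573) = 121 and 121 | (224 − 103), so the pair is consistent; merging gives x ≡ 1797 (mod 3146), where 3146 = lcm(242, 1573).
gcd(3146, 517) = 11 and 11 | (213 − 1797), so the pair is consistent; merging gives x ≡ 36403 (mod 147862), where 147862 = lcm(3146, 517).
The solution is unique modulo lcm(242, 1573, 517) = 147862.

36403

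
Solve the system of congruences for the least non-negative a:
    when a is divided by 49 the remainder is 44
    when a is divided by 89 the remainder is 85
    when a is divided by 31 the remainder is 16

27141

The moduli are pairwise coprime; N = 49·89·31 = 135191.
N/49 = 2759; 2759 ≡ 15 (mod 49); 15·36 ≡ 1, so inverse 36.
N/89 = 1519; 1519 ≡ 6 (mod 89); 6·15 ≡ 1, so inverse 15.
N/31 = 4361; 4361 ≡ 21 (mod 31); 21·3 ≡ 1, so inverse 3.
a ≡ 44·2759·36 + 85·1519·15 + 16·4361·3 = 6516309.
6516309 mod 135191 = 27141.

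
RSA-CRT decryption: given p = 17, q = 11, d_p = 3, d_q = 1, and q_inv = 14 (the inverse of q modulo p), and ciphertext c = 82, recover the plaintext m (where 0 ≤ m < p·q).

126

m₁ = c^(d_p) mod p: c ≡ 14 (mod 17), and 14^3 mod 17 = 7.
m₂ = c^(d_q) mod q: c ≡ 5 (mod 11), and 5^1 mod 11 = 5.
h = q_inv·(m₁ − m₂) mod p = 14·(7 − 5) mod 17 = 11.
m = m₂ + h·q = 5 + 11·11 = 126.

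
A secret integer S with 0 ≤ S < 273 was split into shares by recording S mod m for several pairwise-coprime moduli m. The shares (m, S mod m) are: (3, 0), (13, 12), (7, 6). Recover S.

Combine the congruences pairwise.
From S ≡ 0 (mod 3) write S = 0 + 3t. Substituting into S ≡ 12 (mod 13) gives 3t ≡ 12 (mod 13), and since 3⁻¹ ≡ 9 (mod 13), t ≡ 4. Hence S ≡ 0 + 3·4 = 12 (mod 39).
From S ≡ 12 (mod 39) write S = 12 + 39t. Substituting into S ≡ 6 (mod 7) gives 39t ≡ 1 (mod 7), and since 4⁻¹ ≡ 2 (mod 7), t ≡ 2. Hence S ≡ 12 + 39·2 = 90 (mod 273).

90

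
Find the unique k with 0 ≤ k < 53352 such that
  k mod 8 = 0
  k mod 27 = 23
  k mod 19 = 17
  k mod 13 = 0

From k ≡ 0 (mod 8) write k = 0 + 8t. Substituting into k ≡ 23 (mod 27) gives 8t ≡ 23 (mod 27), and since 8⁻¹ ≡ 17 (mod 27), t ≡ 13. Hence k ≡ 0 + 8·13 = 104 (mod 216).
From k ≡ 104 (mod 216) write k = 104 + 216t. Substituting into k ≡ 17 (mod 19) gives 216t ≡ 8 (mod 19), and since 7⁻¹ ≡ 11 (mod 19), t ≡ 12. Hence k ≡ 104 + 216·12 = 2696 (mod 4104).
From k ≡ 2696 (mod 4104) write k = 2696 + 4104t. Substituting into k ≡ 0 (mod 13) gives 4104t ≡ 8 (mod 13), and since 9⁻¹ ≡ 3 (mod 13), t ≡ 11. Hence k ≡ 2696 + 4104·11 = 47840 (mod 53352).

47840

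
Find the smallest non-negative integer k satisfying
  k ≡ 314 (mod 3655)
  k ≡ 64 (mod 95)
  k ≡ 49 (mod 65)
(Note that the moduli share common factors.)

gcd(3655, 95) = 5 and 5 | (64 − 314), so the pair is consistent; merging gives k ≡ 18589 (mod 69445), where 69445 = lcm(3655, 95).
gcd(69445, 65) = 5 and 5 | (49 − 18589), so the pair is consistent; merging gives k ≡ 157479 (mod 902785), where 902785 = lcm(69445, 65).
The solution is unique modulo lcm(3655, 95, 65) = 902785.

157479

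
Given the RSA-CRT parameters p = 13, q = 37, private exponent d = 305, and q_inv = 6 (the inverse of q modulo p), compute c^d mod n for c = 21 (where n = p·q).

437

d_p = d mod (p−1) = 305 mod 12 = 5; d_q = d mod (q−1) = 17.
m₁ = c^(d_p) mod p: c ≡ 8 (mod 13), and 8^5 mod 13 = 8.
m₂ = c^(d_q) mod q: c ≡ 21 (mod 37), and 21^17 mod 37 = 30.
h = q_inv·(m₁ − m₂) mod p = 6·(8 − 30) mod 13 = 11.
m = m₂ + h·q = 30 + 11·37 = 437.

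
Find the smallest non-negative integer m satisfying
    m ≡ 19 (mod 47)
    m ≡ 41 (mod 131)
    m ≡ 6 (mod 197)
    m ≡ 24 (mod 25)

From m ≡ 19 (mod 47) write m = 19 + 47t. Substituting into m ≡ 41 (mod 131) gives 47t ≡ 22 (mod 131), and since 47⁻¹ ≡ 92 (mod 131), t ≡ 59. Hence m ≡ 19 + 47·59 = 2792 (mod 6157).
From m ≡ 2792 (mod 6157) write m = 2792 + 6157t. Substituting into m ≡ 6 (mod 197) gives 6157t ≡ 169 (mod 197), and since 50⁻¹ ≡ 67 (mod 197), t ≡ 94. Hence m ≡ 2792 + 6157·94 = 581550 (mod 1212929).
From m ≡ 581550 (mod 1212929) write m = 581550 + 1212929t. Substituting into m ≡ 24 (mod 25) gives 1212929t ≡ 24 (mod 25), and since 4⁻¹ ≡ 19 (mod 25), t ≡ 6. Hence m ≡ 581550 + 1212929·6 = 7859124 (mod 30323225).

7859124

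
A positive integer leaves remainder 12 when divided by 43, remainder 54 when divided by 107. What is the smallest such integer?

4441

From n ≡ 12 (mod 43) write n = 12 + 43t. Substituting into n ≡ 54 (mod 107) gives 43t ≡ 42 (mod 107), and since 43⁻¹ ≡ 5 (mod 107), t ≡ 103. Hence n ≡ 12 + 43·103 = 4441 (mod 4601).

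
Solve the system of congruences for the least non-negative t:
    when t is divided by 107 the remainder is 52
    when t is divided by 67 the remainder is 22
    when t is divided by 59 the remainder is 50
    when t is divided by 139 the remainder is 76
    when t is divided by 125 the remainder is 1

From t ≡ 52 (mod 107) write t = 52 + 107s. Substituting into t ≡ 22 (mod 67) gives 107s ≡ 37 (mod 67), and since 40⁻¹ ≡ 62 (mod 67), s ≡ 16. Hence t ≡ 52 + 107·16 = 1764 (mod 7169).
From t ≡ 1764 (mod 7169) write t = 1764 + 7169s. Substituting into t ≡ 50 (mod 59) gives 7169s ≡ 56 (mod 59), and since 30⁻¹ ≡ 2 (mod 59), s ≡ 53. Hence t ≡ 1764 + 7169·53 = 381721 (mod 422971).
From t ≡ 381721 (mod 422971) write t = 381721 + 422971s. Substituting into t ≡ 76 (mod 139) gives 422971s ≡ 49 (mod 139), and since 133⁻¹ ≡ 23 (mod 139), s ≡ 15. Hence t ≡ 381721 + 422971·15 = 6726286 (mod 58792969).
From t ≡ 6726286 (mod 58792969) write t = 6726286 + 58792969s. Substituting into t ≡ 1 (mod 125) gives 58792969s ≡ 90 (mod 125), and since 94⁻¹ ≡ 4 (mod 125), s ≡ 110. Hence t ≡ 6726286 + 58792969·110 = 6473952876 (mod 7349121125).

6473952876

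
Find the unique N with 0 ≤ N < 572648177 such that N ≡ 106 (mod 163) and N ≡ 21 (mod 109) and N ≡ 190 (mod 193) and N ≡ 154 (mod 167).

The moduli are pairwise coprime; M = 163·109·193·167 = 572648177.
M/163 = 3513179; 3513179 ≡ 40 (mod 163); 40·53 ≡ 1, so inverse 53.
M/109 = 5253653; 5253653 ≡ 71 (mod 109); 71·43 ≡ 1, so inverse 43.
M/193 = 2967089; 2967089 ≡ 100 (mod 193); 100·83 ≡ 1, so inverse 83.
M/167 = 3429031; 3429031 ≡ 20 (mod 167); 20·142 ≡ 1, so inverse 142.
N ≡ 106·3513179·53 + 21·5253653·43 + 190·2967089·83 + 154·3429031·142 = 146258131719.
146258131719 mod 572648177 = 232846584.

232846584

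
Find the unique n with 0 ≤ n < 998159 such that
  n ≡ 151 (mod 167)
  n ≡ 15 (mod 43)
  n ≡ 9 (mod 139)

Combine the congruences pairwise.
From n ≡ 151 (mod 167) write n = 151 + 167t. Substituting into n ≡ 15 (mod 43) gives 167t ≡ 36 (mod 43), and since 38⁻¹ ≡ 17 (mod 43), t ≡ 10. Hence n ≡ 151 + 167·10 = 1821 (mod 7181).
From n ≡ 1821 (mod 7181) write n = 1821 + 7181t. Substituting into n ≡ 9 (mod 139) gives 7181t ≡ 134 (mod 139), and since 92⁻¹ ≡ 68 (mod 139), t ≡ 77. Hence n ≡ 1821 + 7181·77 = 554758 (mod 998159).

554758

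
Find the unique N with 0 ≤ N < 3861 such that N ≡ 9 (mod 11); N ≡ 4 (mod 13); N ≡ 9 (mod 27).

2682

From N ≡ 9 (mod 11) write N = 9 + 11t. Substituting into N ≡ 4 (mod 13) gives 11t ≡ 8 (mod 13), and since 11⁻¹ ≡ 6 (mod 13), t ≡ 9. Hence N ≡ 9 + 11·9 = 108 (mod 143).
From N ≡ 108 (mod 143) write N = 108 + 143t. Substituting into N ≡ 9 (mod 27) gives 143t ≡ 9 (mod 27), and since 8⁻¹ ≡ 17 (mod 27), t ≡ 18. Hence N ≡ 108 + 143·18 = 2682 (mod 3861).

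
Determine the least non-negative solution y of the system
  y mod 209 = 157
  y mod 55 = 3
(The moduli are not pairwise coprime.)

gcd(209, 55) = 11 and 11 | (3 − 157), so the pair is consistent; merging gives y ≡ 993 (mod 1045), where 1045 = lcm(209, 55).
The solution is unique modulo lcm(209, 55) = 1045.

993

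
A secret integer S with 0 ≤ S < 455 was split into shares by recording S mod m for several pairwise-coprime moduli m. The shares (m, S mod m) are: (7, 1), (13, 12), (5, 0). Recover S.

From S ≡ 1 (mod 7) write S = 1 + 7t. Substituting into S ≡ 12 (mod 13) gives 7t ≡ 11 (mod 13), and since 7⁻¹ ≡ 2 (mod 13), t ≡ 9. Hence S ≡ 1 + 7·9 = 64 (mod 91).
From S ≡ 64 (mod 91) write S = 64 + 91t. Substituting into S ≡ 0 (mod 5) gives 91t ≡ 1 (mod 5), and since 1⁻¹ ≡ 1 (mod 5), t ≡ 1. Hence S ≡ 64 + 91·1 = 155 (mod 455).

155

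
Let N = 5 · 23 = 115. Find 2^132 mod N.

Mod 5: 2 ≡ 2; since 4 | 132, by Fermat 2^132 ≡ 1 (mod 5).
Mod 23: 2 ≡ 2; since 22 | 132, by Fermat 2^132 ≡ 1 (mod 23).
Combine by CRT: x ≡ 1 (mod 5), x ≡ 1 (mod 23) ⇒ x ≡ 1 (mod 115).

1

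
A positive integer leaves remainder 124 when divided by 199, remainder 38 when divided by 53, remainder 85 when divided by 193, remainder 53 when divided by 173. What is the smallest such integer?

86817854

The moduli are pairwise coprime; N = 199·53·193·173 = 352153783.
N/199 = 1769617; 1769617 ≡ 109 (mod 199); 109·42 ≡ 1, so inverse 42.
N/53 = 6644411; 6644411 ≡ 13 (mod 53); 13·49 ≡ 1, so inverse 49.
N/193 = 1824631; 1824631 ≡ 9 (mod 193); 9·43 ≡ 1, so inverse 43.
N/173 = 2035571; 2035571 ≡ 53 (mod 173); 53·111 ≡ 1, so inverse 111.
m ≡ 124·1769617·42 + 38·6644411·49 + 85·1824631·43 + 53·2035571·111 = 40232349116.
40232349116 mod 352153783 = 86817854.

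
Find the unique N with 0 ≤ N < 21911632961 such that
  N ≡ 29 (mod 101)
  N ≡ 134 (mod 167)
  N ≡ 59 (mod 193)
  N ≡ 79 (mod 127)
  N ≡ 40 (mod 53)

The moduli are pairwise coprime; M = 101·167·193·127·53 = 21911632961.
M/101 = 216946861; 216946861 ≡ 73 (mod 101); 73·18 ≡ 1, so inverse 18.
M/167 = 131207383; 131207383 ≡ 159 (mod 167); 159·146 ≡ 1, so inverse 146.
M/193 = 113531777; 113531777 ≡ 106 (mod 193); 106·122 ≡ 1, so inverse 122.
M/127 = 172532543; 172532543 ≡ 122 (mod 127); 122·76 ≡ 1, so inverse 76.
M/53 = 413427037; 413427037 ≡ 7 (mod 53); 7·38 ≡ 1, so inverse 38.
N ≡ 29·216946861·18 + 134·131207383·146 + 59·113531777·122 + 79·172532543·76 + 40·413427037·38 = 5161683717712.
5161683717712 mod 21911632961 = 12449971877.

12449971877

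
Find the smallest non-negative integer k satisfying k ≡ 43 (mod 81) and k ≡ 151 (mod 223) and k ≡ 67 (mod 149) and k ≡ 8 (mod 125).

From k ≡ 43 (mod 81) write k = 43 + 81t. Substituting into k ≡ 151 (mod 223) gives 81t ≡ 108 (mod 223), and since 81⁻¹ ≡ 212 (mod 223), t ≡ 150. Hence k ≡ 43 + 81·150 = 12193 (mod 18063).
From k ≡ 12193 (mod 18063) write k = 12193 + 18063t. Substituting into k ≡ 67 (mod 149) gives 18063t ≡ 92 (mod 149), and since 34⁻¹ ≡ 57 (mod 149), t ≡ 29. Hence k ≡ 12193 + 18063·29 = 536020 (mod 2691387).
From k ≡ 536020 (mod 2691387) write k = 536020 + 2691387t. Substituting into k ≡ 8 (mod 125) gives 2691387t ≡ 113 (mod 125), and since 12⁻¹ ≡ 73 (mod 125), t ≡ 124. Hence k ≡ 536020 + 2691387·124 = 334268008 (mod 336423375).

334268008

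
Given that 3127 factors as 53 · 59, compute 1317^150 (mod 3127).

2288

Mod 53: 1317 ≡ 45; by Fermat, exponent reduces to 150 mod 52 = 46; 45^46 ≡ 9 (mod 53).
Mod 59: 1317 ≡ 19; by Fermat, exponent reduces to 150 mod 58 = 34; 19^34 ≡ 46 (mod 59).
Combine by CRT: x ≡ 9 (mod 53), x ≡ 46 (mod 59) ⇒ x ≡ 2288 (mod 3127).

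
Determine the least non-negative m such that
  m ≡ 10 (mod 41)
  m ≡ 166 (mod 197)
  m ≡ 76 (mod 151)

1049979

Combine the congruences pairwise.
From m ≡ 10 (mod 41) write m = 10 + 41t. Substituting into m ≡ 166 (mod 197) gives 41t ≡ 156 (mod 197), and since 41⁻¹ ≡ 173 (mod 197), t ≡ 196. Hence m ≡ 10 + 41·196 = 8046 (mod 8077).
From m ≡ 8046 (mod 8077) write m = 8046 + 8077t. Substituting into m ≡ 76 (mod 151) gives 8077t ≡ 33 (mod 151), and since 74⁻¹ ≡ 100 (mod 151), t ≡ 129. Hence m ≡ 8046 + 8077·129 = 1049979 (mod 1219627).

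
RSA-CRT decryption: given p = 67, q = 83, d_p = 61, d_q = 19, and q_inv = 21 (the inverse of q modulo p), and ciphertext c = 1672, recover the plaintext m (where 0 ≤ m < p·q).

m₁ = c^(d_p) mod p: c ≡ 64 (mod 67), and 64^61 mod 67 = 59.
m₂ = c^(d_q) mod q: c ≡ 12 (mod 83), and 12^19 mod 83 = 29.
h = q_inv·(m₁ − m₂) mod p = 21·(59 − 29) mod 67 = 27.
m = m₂ + h·q = 29 + 27·83 = 2270.

2270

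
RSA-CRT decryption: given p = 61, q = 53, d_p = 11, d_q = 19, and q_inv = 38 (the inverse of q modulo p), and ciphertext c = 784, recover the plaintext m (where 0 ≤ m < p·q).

m₁ = c^(d_p) mod p: c ≡ 52 (mod 61), and 52^11 mod 61 = 52.
m₂ = c^(d_q) mod q: c ≡ 42 (mod 53), and 42^19 mod 53 = 36.
h = q_inv·(m₁ − m₂) mod p = 38·(52 − 36) mod 61 = 59.
m = m₂ + h·q = 36 + 59·53 = 3163.

3163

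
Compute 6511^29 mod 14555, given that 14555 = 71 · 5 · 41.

Mod 71: 6511 ≡ 50; 50^29 ≡ 43 (mod 71).
Mod 5: 6511 ≡ 1; by Fermat, exponent reduces to 29 mod 4 = 1; 1^1 ≡ 1 (mod 5).
Mod 41: 6511 ≡ 33; 33^29 ≡ 36 (mod 41).
Combine by CRT: x ≡ 43 (mod 71), x ≡ 1 (mod 5), x ≡ 36 (mod 41) ⇒ x ≡ 1676 (mod 14555).

1676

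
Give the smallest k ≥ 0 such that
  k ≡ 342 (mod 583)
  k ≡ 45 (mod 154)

5589

gcd(583, 154) = 11 and 11 | (45 − 342), so the pair is consistent; merging gives k ≡ 5589 (mod 8162), where 8162 = lcm(583, 154).
The solution is unique modulo lcm(583, 154) = 8162.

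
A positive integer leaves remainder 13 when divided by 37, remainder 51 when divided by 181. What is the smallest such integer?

5119

From x ≡ 13 (mod 37) write x = 13 + 37t. Substituting into x ≡ 51 (mod 181) gives 37t ≡ 38 (mod 181), and since 37⁻¹ ≡ 137 (mod 181), t ≡ 138. Hence x ≡ 13 + 37·138 = 5119 (mod 6697).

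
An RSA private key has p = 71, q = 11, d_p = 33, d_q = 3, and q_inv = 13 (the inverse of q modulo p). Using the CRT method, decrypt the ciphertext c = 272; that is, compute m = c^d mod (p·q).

248

m₁ = c^(d_p) mod p: c ≡ 59 (mod 71), and 59^33 mod 71 = 35.
m₂ = c^(d_q) mod q: c ≡ 8 (mod 11), and 8^3 mod 11 = 6.
h = q_inv·(m₁ − m₂) mod p = 13·(35 − 6) mod 71 = 22.
m = m₂ + h·q = 6 + 22·11 = 248.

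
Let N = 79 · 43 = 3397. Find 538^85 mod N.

3247

Mod 79: 538 ≡ 64; by Fermat, exponent reduces to 85 mod 78 = 7; 64^7 ≡ 8 (mod 79).
Mod 43: 538 ≡ 22; by Fermat, exponent reduces to 85 mod 42 = 1; 22^1 ≡ 22 (mod 43).
Combine by CRT: x ≡ 8 (mod 79), x ≡ 22 (mod 43) ⇒ x ≡ 3247 (mod 3397).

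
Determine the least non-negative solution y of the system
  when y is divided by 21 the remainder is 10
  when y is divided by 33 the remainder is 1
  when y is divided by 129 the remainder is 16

661

Combine the congruences pairwise.
gcd(21, 33) = 3 and 3 | (1 − 10), so the pair is consistent; merging gives y ≡ 199 (mod 231), where 231 = lcm(21, 33).
gcd(231, 129) = 3 and 3 | (16 − 199), so the pair is consistent; merging gives y ≡ 661 (mod 9933), where 9933 = lcm(231, 129).
The solution is unique modulo lcm(21, 33, 129) = 9933.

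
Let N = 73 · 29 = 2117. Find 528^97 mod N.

382

Mod 73: 528 ≡ 17; by Fermat, exponent reduces to 97 mod 72 = 25; 17^25 ≡ 17 (mod 73).
Mod 29: 528 ≡ 6; by Fermat, exponent reduces to 97 mod 28 = 13; 6^13 ≡ 5 (mod 29).
Combine by CRT: x ≡ 17 (mod 73), x ≡ 5 (mod 29) ⇒ x ≡ 382 (mod 2117).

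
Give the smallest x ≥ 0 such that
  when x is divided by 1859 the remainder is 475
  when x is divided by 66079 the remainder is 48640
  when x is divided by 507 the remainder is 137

gcd(1859, 66079) = 169 and 169 | (48640 − 475), so the pair is consistent; merging gives x ≡ 180798 (mod 726869), where 726869 = lcm(1859, 66079).
gcd(726869, 507) = 169 and 169 | (137 − 180798), so the pair is consistent; merging gives x ≡ 907667 (mod 2180607), where 2180607 = lcm(726869, 507).
The solution is unique modulo lcm(1859, 66079, 507) = 2180607.

907667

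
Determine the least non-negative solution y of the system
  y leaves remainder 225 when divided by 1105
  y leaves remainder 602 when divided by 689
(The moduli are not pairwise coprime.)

43320

gcd(1105, 689) = 13 and 13 | (602 − 225), so the pair is consistent; merging gives y ≡ 43320 (mod 58565), where 58565 = lcm(1105, 689).
The solution is unique modulo lcm(1105, 689) = 58565.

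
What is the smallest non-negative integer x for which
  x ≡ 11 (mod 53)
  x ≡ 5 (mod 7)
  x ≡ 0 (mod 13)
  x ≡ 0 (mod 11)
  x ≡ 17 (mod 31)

704275

Combine the congruences pairwise.
From x ≡ 11 (mod 53) write x = 11 + 53t. Substituting into x ≡ 5 (mod 7) gives 53t ≡ 1 (mod 7), and since 4⁻¹ ≡ 2 (mod 7), t ≡ 2. Hence x ≡ 11 + 53·2 = 117 (mod 371).
From x ≡ 117 (mod 371) write x = 117 + 371t. Substituting into x ≡ 0 (mod 13) gives 371t ≡ 0 (mod 13), and since 7⁻¹ ≡ 2 (mod 13), t ≡ 0. Hence x ≡ 117 + 371·0 = 117 (mod 4823).
From x ≡ 117 (mod 4823) write x = 117 + 4823t. Substituting into x ≡ 0 (mod 11) gives 4823t ≡ 4 (mod 11), and since 5⁻¹ ≡ 9 (mod 11), t ≡ 3. Hence x ≡ 117 + 4823·3 = 14586 (mod 53053).
From x ≡ 14586 (mod 53053) write x = 14586 + 53053t. Substituting into x ≡ 17 (mod 31) gives 53053t ≡ 1 (mod 31), and since 12⁻¹ ≡ 13 (mod 31), t ≡ 13. Hence x ≡ 14586 + 53053·13 = 704275 (mod 1644643).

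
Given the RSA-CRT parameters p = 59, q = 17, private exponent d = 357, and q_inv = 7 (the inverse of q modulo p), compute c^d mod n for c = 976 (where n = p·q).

d_p = d mod (p−1) = 357 mod 58 = 9; d_q = d mod (q−1) = 5.
m₁ = c^(d_p) mod p: c ≡ 32 (mod 59), and 32^9 mod 59 = 13.
m₂ = c^(d_q) mod q: c ≡ 7 (mod 17), and 7^5 mod 17 = 11.
h = q_inv·(m₁ − m₂) mod p = 7·(13 − 11) mod 59 = 14.
m = m₂ + h·q = 11 + 14·17 = 249.

249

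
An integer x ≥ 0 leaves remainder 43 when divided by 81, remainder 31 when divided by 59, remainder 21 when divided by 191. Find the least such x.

The moduli are pairwise coprime; N = 81·59·191 = 912789.
N/81 = 11269; 11269 ≡ 10 (mod 81); 10·73 ≡ 1, so inverse 73.
N/59 = 15471; 15471 ≡ 13 (mod 59); 13·50 ≡ 1, so inverse 50.
N/191 = 4779; 4779 ≡ 4 (mod 191); 4·48 ≡ 1, so inverse 48.
x ≡ 43·11269·73 + 31·15471·50 + 21·4779·48 = 64170673.
64170673 mod 912789 = 275443.

275443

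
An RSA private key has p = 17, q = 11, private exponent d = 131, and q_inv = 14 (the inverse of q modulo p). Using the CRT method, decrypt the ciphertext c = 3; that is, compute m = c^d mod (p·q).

146

d_p = d mod (p−1) = 131 mod 16 = 3; d_q = d mod (q−1) = 1.
m₁ = c^(d_p) mod p: c ≡ 3 (mod 17), and 3^3 mod 17 = 10.
m₂ = c^(d_q) mod q: c ≡ 3 (mod 11), and 3^1 mod 11 = 3.
h = q_inv·(m₁ − m₂) mod p = 14·(10 − 3) mod 17 = 13.
m = m₂ + h·q = 3 + 13·11 = 146.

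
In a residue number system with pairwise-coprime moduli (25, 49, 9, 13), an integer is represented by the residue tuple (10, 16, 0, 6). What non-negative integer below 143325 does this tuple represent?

72585

Combine the congruences pairwise.
From x ≡ 10 (mod 25) write x = 10 + 25t. Substituting into x ≡ 16 (mod 49) gives 25t ≡ 6 (mod 49), and since 25⁻¹ ≡ 2 (mod 49), t ≡ 12. Hence x ≡ 10 + 25·12 = 310 (mod 1225).
From x ≡ 310 (mod 1225) write x = 310 + 1225t. Substituting into x ≡ 0 (mod 9) gives 1225t ≡ 5 (mod 9), and since 1⁻¹ ≡ 1 (mod 9), t ≡ 5. Hence x ≡ 310 + 1225·5 = 6435 (mod 11025).
From x ≡ 6435 (mod 11025) write x = 6435 + 11025t. Substituting into x ≡ 6 (mod 13) gives 11025t ≡ 6 (mod 13), and since 1⁻¹ ≡ 1 (mod 13), t ≡ 6. Hence x ≡ 6435 + 11025·6 = 72585 (mod 143325).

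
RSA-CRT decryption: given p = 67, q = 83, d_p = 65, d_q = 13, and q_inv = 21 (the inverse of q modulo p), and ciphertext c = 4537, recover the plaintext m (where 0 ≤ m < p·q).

m₁ = c^(d_p) mod p: c ≡ 48 (mod 67), and 48^65 mod 67 = 7.
m₂ = c^(d_q) mod q: c ≡ 55 (mod 83), and 55^13 mod 83 = 45.
h = q_inv·(m₁ − m₂) mod p = 21·(7 − 45) mod 67 = 6.
m = m₂ + h·q = 45 + 6·83 = 543.

543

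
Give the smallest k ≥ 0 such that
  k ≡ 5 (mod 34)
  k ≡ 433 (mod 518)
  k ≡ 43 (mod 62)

gcd(34, 518) = 2 and 2 | (433 − 5), so the pair is consistent; merging gives k ≡ 3541 (mod 8806), where 8806 = lcm(34, 518).
gcd(8806, 62) = 2 and 2 | (43 − 3541), so the pair is consistent; merging gives k ≡ 162049 (mod 272986), where 272986 = lcm(8806, 62).
The solution is unique modulo lcm(34, 518, 62) = 272986.

162049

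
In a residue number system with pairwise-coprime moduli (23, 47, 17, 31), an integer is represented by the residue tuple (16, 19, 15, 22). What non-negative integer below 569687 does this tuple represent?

The moduli are pairwise coprime; N = 23·47·17·31 = 569687.
N/23 = 24769; 24769 ≡ 21 (mod 23); 21·11 ≡ 1, so inverse 11.
N/47 = 12121; 12121 ≡ 42 (mod 47); 42·28 ≡ 1, so inverse 28.
N/17 = 33511; 33511 ≡ 4 (mod 17); 4·13 ≡ 1, so inverse 13.
N/31 = 18377; 18377 ≡ 25 (mod 31); 25·5 ≡ 1, so inverse 5.
x ≡ 16·24769·11 + 19·12121·28 + 15·33511·13 + 22·18377·5 = 19363831.
19363831 mod 569687 = 564160.

564160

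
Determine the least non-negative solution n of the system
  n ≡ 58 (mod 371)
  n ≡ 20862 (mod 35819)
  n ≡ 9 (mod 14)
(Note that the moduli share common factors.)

gcd(371, 35819) = 7 and 7 | (20862 − 58), so the pair is consistent; merging gives n ≡ 343233 (mod 1898407), where 1898407 = lcm(371, 35819).
gcd(1898407, 14) = 7 and 7 | (9 − 343233), so the pair is consistent; merging gives n ≡ 343233 (mod 3796814), where 3796814 = lcm(1898407, 14).
The solution is unique modulo lcm(371, 35819, 14) = 3796814.

343233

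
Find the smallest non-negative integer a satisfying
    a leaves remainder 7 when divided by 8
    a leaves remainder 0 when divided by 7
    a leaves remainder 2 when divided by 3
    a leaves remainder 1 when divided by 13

287

The moduli are pairwise coprime; N = 8·7·3·13 = 2184.
N/8 = 273; 273 ≡ 1 (mod 8), inverse 1.
N/7 = 312; 312 ≡ 4 (mod 7); 4·2 ≡ 1, so inverse 2.
N/3 = 728; 728 ≡ 2 (mod 3); 2·2 ≡ 1, so inverse 2.
N/13 = 168; 168 ≡ 12 (mod 13); 12·12 ≡ 1, so inverse 12.
a ≡ 7·273·1 + 0·312·2 + 2·728·2 + 1·168·12 = 6839.
6839 mod 2184 = 287.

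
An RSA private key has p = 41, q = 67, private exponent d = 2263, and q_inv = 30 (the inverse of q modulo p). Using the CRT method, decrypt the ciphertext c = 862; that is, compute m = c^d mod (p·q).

42

d_p = d mod (p−1) = 2263 mod 40 = 23; d_q = d mod (q−1) = 19.
m₁ = c^(d_p) mod p: c ≡ 1 (mod 41), and 1^23 mod 41 = 1.
m₂ = c^(d_q) mod q: c ≡ 58 (mod 67), and 58^19 mod 67 = 42.
h = q_inv·(m₁ − m₂) mod p = 30·(1 − 42) mod 41 = 0.
m = m₂ + h·q = 42 + 0·67 = 42.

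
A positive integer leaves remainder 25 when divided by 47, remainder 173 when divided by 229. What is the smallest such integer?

Combine the congruences pairwise.
From m ≡ 25 (mod 47) write m = 25 + 47t. Substituting into m ≡ 173 (mod 229) gives 47t ≡ 148 (mod 229), and since 47⁻¹ ≡ 39 (mod 229), t ≡ 47. Hence m ≡ 25 + 47·47 = 2234 (mod 10763).

2234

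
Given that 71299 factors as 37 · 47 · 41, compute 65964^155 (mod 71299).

54785

Mod 37: 65964 ≡ 30; by Fermat, exponent reduces to 155 mod 36 = 11; 30^11 ≡ 25 (mod 37).
Mod 47: 65964 ≡ 23; by Fermat, exponent reduces to 155 mod 46 = 17; 23^17 ≡ 30 (mod 47).
Mod 41: 65964 ≡ 36; by Fermat, exponent reduces to 155 mod 40 = 35; 36^35 ≡ 9 (mod 41).
Combine by CRT: x ≡ 25 (mod 37), x ≡ 30 (mod 47), x ≡ 9 (mod 41) ⇒ x ≡ 54785 (mod 71299).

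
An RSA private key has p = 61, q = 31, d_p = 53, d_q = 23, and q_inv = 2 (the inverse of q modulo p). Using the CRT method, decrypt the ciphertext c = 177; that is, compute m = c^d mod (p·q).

m₁ = c^(d_p) mod p: c ≡ 55 (mod 61), and 55^53 mod 61 = 26.
m₂ = c^(d_q) mod q: c ≡ 22 (mod 31), and 22^23 mod 31 = 3.
h = q_inv·(m₁ − m₂) mod p = 2·(26 − 3) mod 61 = 46.
m = m₂ + h·q = 3 + 46·31 = 1429.

1429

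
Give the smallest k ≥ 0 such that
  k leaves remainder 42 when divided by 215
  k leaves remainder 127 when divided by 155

gcd(215, 155) = 5 and 5 | (127 − 42), so the pair is consistent; merging gives k ≡ 902 (mod 6665), where 6665 = lcm(215, 155).
The solution is unique modulo lcm(215, 155) = 6665.

902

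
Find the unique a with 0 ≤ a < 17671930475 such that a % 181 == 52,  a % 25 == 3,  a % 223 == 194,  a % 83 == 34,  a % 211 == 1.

1668805753

From a ≡ 52 (mod 181) write a = 52 + 181t. Substituting into a ≡ 3 (mod 25) gives 181t ≡ 1 (mod 25), and since 6⁻¹ ≡ 21 (mod 25), t ≡ 21. Hence a ≡ 52 + 181·21 = 3853 (mod 4525).
From a ≡ 3853 (mod 4525) write a = 3853 + 4525t. Substituting into a ≡ 194 (mod 223) gives 4525t ≡ 132 (mod 223), and since 65⁻¹ ≡ 199 (mod 223), t ≡ 177. Hence a ≡ 3853 + 4525·177 = 804778 (mod 1009075).
From a ≡ 804778 (mod 1009075) write a = 804778 + 1009075t. Substituting into a ≡ 34 (mod 83) gives 1009075t ≡ 24 (mod 83), and since 44⁻¹ ≡ 17 (mod 83), t ≡ 76. Hence a ≡ 804778 + 1009075·76 = 77494478 (mod 83753225).
From a ≡ 77494478 (mod 83753225) write a = 77494478 + 83753225t. Substituting into a ≡ 1 (mod 211) gives 83753225t ≡ 126 (mod 211), and since 151⁻¹ ≡ 109 (mod 211), t ≡ 19. Hence a ≡ 77494478 + 83753225·19 = 1668805753 (mod 17671930475).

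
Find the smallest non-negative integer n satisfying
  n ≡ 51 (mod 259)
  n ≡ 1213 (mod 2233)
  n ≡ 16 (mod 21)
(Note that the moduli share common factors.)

74902

gcd(259, 2233) = 7 and 7 | (1213 − 51), so the pair is consistent; merging gives n ≡ 74902 (mod 82621), where 82621 = lcm(259, 2233).
gcd(82621, 21) = 7 and 7 | (16 − 74902), so the pair is consistent; merging gives n ≡ 74902 (mod 247863), where 247863 = lcm(82621, 21).
The solution is unique modulo lcm(259, 2233, 21) = 247863.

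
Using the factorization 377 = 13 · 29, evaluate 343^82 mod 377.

Mod 13: 343 ≡ 5; by Fermat, exponent reduces to 82 mod 12 = 10; 5^10 ≡ 12 (mod 13).
Mod 29: 343 ≡ 24; by Fermat, exponent reduces to 82 mod 28 = 26; 24^26 ≡ 7 (mod 29).
Combine by CRT: x ≡ 12 (mod 13), x ≡ 7 (mod 29) ⇒ x ≡ 181 (mod 377).

181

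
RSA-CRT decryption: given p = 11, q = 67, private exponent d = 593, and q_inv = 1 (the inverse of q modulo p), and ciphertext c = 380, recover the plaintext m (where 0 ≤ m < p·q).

271

d_p = d mod (p−1) = 593 mod 10 = 3; d_q = d mod (q−1) = 65.
m₁ = c^(d_p) mod p: c ≡ 6 (mod 11), and 6^3 mod 11 = 7.
m₂ = c^(d_q) mod q: c ≡ 45 (mod 67), and 45^65 mod 67 = 3.
h = q_inv·(m₁ − m₂) mod p = 1·(7 − 3) mod 11 = 4.
m = m₂ + h·q = 3 + 4·67 = 271.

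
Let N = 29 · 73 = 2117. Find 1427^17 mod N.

Mod 29: 1427 ≡ 6; 6^17 ≡ 13 (mod 29).
Mod 73: 1427 ≡ 40; 40^17 ≡ 39 (mod 73).
Combine by CRT: x ≡ 13 (mod 29), x ≡ 39 (mod 73) ⇒ x ≡ 477 (mod 2117).

477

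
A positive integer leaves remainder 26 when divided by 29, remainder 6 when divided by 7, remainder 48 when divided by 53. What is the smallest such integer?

8581

The moduli are pairwise coprime; N = 29·7·53 = 10759.
N/29 = 371; 371 ≡ 23 (mod 29); 23·24 ≡ 1, so inverse 24.
N/7 = 1537; 1537 ≡ 4 (mod 7); 4·2 ≡ 1, so inverse 2.
N/53 = 203; 203 ≡ 44 (mod 53); 44·47 ≡ 1, so inverse 47.
t ≡ 26·371·24 + 6·1537·2 + 48·203·47 = 707916.
707916 mod 10759 = 8581.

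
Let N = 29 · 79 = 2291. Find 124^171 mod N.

222

Mod 29: 124 ≡ 8; by Fermat, exponent reduces to 171 mod 28 = 3; 8^3 ≡ 19 (mod 29).
Mod 79: 124 ≡ 45; by Fermat, exponent reduces to 171 mod 78 = 15; 45^15 ≡ 64 (mod 79).
Combine by CRT: x ≡ 19 (mod 29), x ≡ 64 (mod 79) ⇒ x ≡ 222 (mod 2291).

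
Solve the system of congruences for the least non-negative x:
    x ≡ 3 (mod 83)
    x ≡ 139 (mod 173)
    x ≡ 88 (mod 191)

The moduli are pairwise coprime; N = 83·173·191 = 2742569.
N/83 = 33043; 33043 ≡ 9 (mod 83); 9·37 ≡ 1, so inverse 37.
N/173 = 15853; 15853 ≡ 110 (mod 173); 110·162 ≡ 1, so inverse 162.
N/191 = 14359; 14359 ≡ 34 (mod 191); 34·118 ≡ 1, so inverse 118.
x ≡ 3·33043·37 + 139·15853·162 + 88·14359·118 = 509749483.
509749483 mod 2742569 = 2374218.

2374218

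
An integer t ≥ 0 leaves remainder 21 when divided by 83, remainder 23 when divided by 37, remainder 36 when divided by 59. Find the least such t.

The moduli are pairwise coprime; N = 83·37·59 = 181189.
N/83 = 2183; 2183 ≡ 25 (mod 83); 25·10 ≡ 1, so inverse 10.
N/37 = 4897; 4897 ≡ 13 (mod 37); 13·20 ≡ 1, so inverse 20.
N/59 = 3071; 3071 ≡ 3 (mod 59); 3·20 ≡ 1, so inverse 20.
t ≡ 21·2183·10 + 23·4897·20 + 36·3071·20 = 4922170.
4922170 mod 181189 = 30067.

30067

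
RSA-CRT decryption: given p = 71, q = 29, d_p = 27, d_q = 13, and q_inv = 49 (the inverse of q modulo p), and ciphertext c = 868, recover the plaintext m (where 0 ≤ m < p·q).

363

m₁ = c^(d_p) mod p: c ≡ 16 (mod 71), and 16^27 mod 71 = 8.
m₂ = c^(d_q) mod q: c ≡ 27 (mod 29), and 27^13 mod 29 = 15.
h = q_inv·(m₁ − m₂) mod p = 49·(8 − 15) mod 71 = 12.
m = m₂ + h·q = 15 + 12·29 = 363.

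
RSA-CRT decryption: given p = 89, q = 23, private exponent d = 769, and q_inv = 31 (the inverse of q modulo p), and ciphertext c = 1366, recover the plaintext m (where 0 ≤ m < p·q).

d_p = d mod (p−1) = 769 mod 88 = 65; d_q = d mod (q−1) = 21.
m₁ = c^(d_p) mod p: c ≡ 31 (mod 89), and 31^65 mod 89 = 70.
m₂ = c^(d_q) mod q: c ≡ 9 (mod 23), and 9^21 mod 23 = 18.
h = q_inv·(m₁ − m₂) mod p = 31·(70 − 18) mod 89 = 10.
m = m₂ + h·q = 18 + 10·23 = 248.

248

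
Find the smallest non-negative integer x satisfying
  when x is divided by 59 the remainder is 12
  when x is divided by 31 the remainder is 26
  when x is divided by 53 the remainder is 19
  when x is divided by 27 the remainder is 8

The moduli are pairwise coprime; N = 59·31·53·27 = 2617299.
N/59 = 44361; 44361 ≡ 52 (mod 59); 52·42 ≡ 1, so inverse 42.
N/31 = 84429; 84429 ≡ 16 (mod 31); 16·2 ≡ 1, so inverse 2.
N/53 = 49383; 49383 ≡ 40 (mod 53); 40·4 ≡ 1, so inverse 4.
N/27 = 96937; 96937 ≡ 7 (mod 27); 7·4 ≡ 1, so inverse 4.
x ≡ 12·44361·42 + 26·84429·2 + 19·49383·4 + 8·96937·4 = 33603344.
33603344 mod 2617299 = 2195756.

2195756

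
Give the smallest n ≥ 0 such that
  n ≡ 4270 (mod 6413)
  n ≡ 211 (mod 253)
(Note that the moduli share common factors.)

gcd(6413, 253) = 11 and 11 | (211 − 4270), so the pair is consistent; merging gives n ≡ 132530 (mod 147499), where 147499 = lcm(6413, 253).
The solution is unique modulo lcm(6413, 253) = 147499.

132530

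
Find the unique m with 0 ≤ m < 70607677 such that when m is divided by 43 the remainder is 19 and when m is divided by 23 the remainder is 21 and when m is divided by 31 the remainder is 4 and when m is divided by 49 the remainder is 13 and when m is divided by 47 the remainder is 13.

Combine the congruences pairwise.
From m ≡ 19 (mod 43) write m = 19 + 43t. Substituting into m ≡ 21 (mod 23) gives 43t ≡ 2 (mod 23), and since 20⁻¹ ≡ 15 (mod 23), t ≡ 7. Hence m ≡ 19 + 43·7 = 320 (mod 989).
From m ≡ 320 (mod 989) write m = 320 + 989t. Substituting into m ≡ 4 (mod 31) gives 989t ≡ 25 (mod 31), and since 28⁻¹ ≡ 10 (mod 31), t ≡ 2. Hence m ≡ 320 + 989·2 = 2298 (mod 30659).
From m ≡ 2298 (mod 30659) write m = 2298 + 30659t. Substituting into m ≡ 13 (mod 49) gives 30659t ≡ 18 (mod 49), and since 34⁻¹ ≡ 13 (mod 49), t ≡ 38. Hence m ≡ 2298 + 30659·38 = 1167340 (mod 1502291).
From m ≡ 1167340 (mod 1502291) write m = 1167340 + 1502291t. Substituting into m ≡ 13 (mod 47) gives 1502291t ≡ 12 (mod 47), and since 30⁻¹ ≡ 11 (mod 47), t ≡ 38. Hence m ≡ 1167340 + 1502291·38 = 58254398 (mod 70607677).

58254398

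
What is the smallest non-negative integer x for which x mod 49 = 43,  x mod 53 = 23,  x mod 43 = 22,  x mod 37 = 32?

The moduli are pairwise coprime; N = 49·53·43·37 = 4131827.
N/49 = 84323; 84323 ≡ 43 (mod 49); 43·8 ≡ 1, so inverse 8.
N/53 = 77959; 77959 ≡ 49 (mod 53); 49·13 ≡ 1, so inverse 13.
N/43 = 96089; 96089 ≡ 27 (mod 43); 27·8 ≡ 1, so inverse 8.
N/37 = 111671; 111671 ≡ 5 (mod 37); 5·15 ≡ 1, so inverse 15.
x ≡ 43·84323·8 + 23·77959·13 + 22·96089·8 + 32·111671·15 = 122830597.
122830597 mod 4131827 = 3007614.

3007614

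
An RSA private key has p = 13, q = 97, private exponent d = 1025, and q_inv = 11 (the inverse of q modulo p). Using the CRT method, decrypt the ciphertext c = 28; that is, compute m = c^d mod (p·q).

513

d_p = d mod (p−1) = 1025 mod 12 = 5; d_q = d mod (q−1) = 65.
m₁ = c^(d_p) mod p: c ≡ 2 (mod 13), and 2^5 mod 13 = 6.
m₂ = c^(d_q) mod q: c ≡ 28 (mod 97), and 28^65 mod 97 = 28.
h = q_inv·(m₁ − m₂) mod p = 11·(6 − 28) mod 13 = 5.
m = m₂ + h·q = 28 + 5·97 = 513.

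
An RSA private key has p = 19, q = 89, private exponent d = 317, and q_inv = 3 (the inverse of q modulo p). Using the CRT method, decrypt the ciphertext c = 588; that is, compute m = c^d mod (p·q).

d_p = d mod (p−1) = 317 mod 18 = 11; d_q = d mod (q−1) = 53.
m₁ = c^(d_p) mod p: c ≡ 18 (mod 19), and 18^11 mod 19 = 18.
m₂ = c^(d_q) mod q: c ≡ 54 (mod 89), and 54^53 mod 89 = 26.
h = q_inv·(m₁ − m₂) mod p = 3·(18 − 26) mod 19 = 14.
m = m₂ + h·q = 26 + 14·89 = 1272.

1272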